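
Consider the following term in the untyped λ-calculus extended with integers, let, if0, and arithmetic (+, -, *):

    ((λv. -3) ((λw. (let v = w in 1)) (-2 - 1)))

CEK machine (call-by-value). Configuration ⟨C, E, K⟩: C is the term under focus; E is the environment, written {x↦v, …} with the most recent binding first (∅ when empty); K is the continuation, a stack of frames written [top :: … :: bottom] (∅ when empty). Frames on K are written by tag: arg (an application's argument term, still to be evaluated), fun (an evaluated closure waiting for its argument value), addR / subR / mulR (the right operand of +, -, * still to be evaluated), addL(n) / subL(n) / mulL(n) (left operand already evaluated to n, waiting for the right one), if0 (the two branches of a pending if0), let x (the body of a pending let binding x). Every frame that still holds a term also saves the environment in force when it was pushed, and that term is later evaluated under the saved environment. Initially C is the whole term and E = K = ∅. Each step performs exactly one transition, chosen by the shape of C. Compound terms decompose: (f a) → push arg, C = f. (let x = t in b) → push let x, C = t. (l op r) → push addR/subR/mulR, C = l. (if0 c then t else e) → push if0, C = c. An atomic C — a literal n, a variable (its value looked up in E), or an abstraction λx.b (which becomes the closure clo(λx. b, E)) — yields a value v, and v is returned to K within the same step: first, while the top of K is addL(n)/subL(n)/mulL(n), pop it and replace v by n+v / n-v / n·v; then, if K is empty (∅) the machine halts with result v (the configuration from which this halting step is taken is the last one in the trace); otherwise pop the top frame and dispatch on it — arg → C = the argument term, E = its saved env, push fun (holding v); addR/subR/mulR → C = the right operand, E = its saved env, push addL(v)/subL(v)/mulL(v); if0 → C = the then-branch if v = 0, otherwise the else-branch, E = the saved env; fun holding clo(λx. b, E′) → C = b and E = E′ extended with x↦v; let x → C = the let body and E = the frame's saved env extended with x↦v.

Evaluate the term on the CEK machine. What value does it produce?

Answer: -3

Derivation:
step 0: <C=((λv. -3) ((λw. (let v = w in 1)) (-2 - 1))), E=∅, K=∅>
step 1: <C=(λv. -3), E=∅, K=[arg]>
step 2: <C=((λw. (let v = w in 1)) (-2 - 1)), E=∅, K=[fun]>
step 3: <C=(λw. (let v = w in 1)), E=∅, K=[arg :: fun]>
step 4: <C=(-2 - 1), E=∅, K=[fun :: fun]>
step 5: <C=-2, E=∅, K=[subR :: fun :: fun]>
step 6: <C=1, E=∅, K=[subL(-2) :: fun :: fun]>
step 7: <C=(let v = w in 1), E={w↦-3}, K=[fun]>
step 8: <C=w, E={w↦-3}, K=[let v :: fun]>
step 9: <C=1, E={v↦-3, w↦-3}, K=[fun]>
step 10: <C=-3, E={v↦1}, K=∅>
→ final value -3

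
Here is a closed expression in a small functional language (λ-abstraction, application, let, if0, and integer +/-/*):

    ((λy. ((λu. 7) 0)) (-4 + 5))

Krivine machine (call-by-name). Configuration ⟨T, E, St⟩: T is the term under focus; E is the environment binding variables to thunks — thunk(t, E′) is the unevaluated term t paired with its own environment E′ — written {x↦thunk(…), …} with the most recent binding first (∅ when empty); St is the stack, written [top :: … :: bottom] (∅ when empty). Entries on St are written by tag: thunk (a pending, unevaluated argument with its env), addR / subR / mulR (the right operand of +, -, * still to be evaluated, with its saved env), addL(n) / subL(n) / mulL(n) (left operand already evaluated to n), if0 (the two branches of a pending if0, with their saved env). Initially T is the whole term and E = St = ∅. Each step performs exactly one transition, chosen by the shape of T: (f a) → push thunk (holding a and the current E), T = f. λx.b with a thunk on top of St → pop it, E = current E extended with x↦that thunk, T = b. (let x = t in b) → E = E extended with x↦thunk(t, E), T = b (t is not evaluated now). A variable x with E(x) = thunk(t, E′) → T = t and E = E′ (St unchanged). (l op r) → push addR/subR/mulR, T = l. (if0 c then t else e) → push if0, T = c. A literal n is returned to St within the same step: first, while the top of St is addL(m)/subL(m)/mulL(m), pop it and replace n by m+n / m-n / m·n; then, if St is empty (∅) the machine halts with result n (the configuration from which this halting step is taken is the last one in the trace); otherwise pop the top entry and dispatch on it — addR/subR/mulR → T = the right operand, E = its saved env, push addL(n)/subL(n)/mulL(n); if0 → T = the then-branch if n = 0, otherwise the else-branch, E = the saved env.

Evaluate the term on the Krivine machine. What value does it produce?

step 0: <T=((λy. ((λu. 7) 0)) (-4 + 5)), E=∅, St=∅>
step 1: <T=(λy. ((λu. 7) 0)), E=∅, St=[thunk]>
step 2: <T=((λu. 7) 0), E={y↦thunk((-4 + 5), ∅)}, St=∅>
step 3: <T=(λu. 7), E={y↦thunk((-4 + 5), ∅)}, St=[thunk]>
step 4: <T=7, E={u↦thunk(0, {y↦thunk((-4 + 5), ∅)}), y↦thunk((-4 + 5), ∅)}, St=∅>
→ final value 7

Answer: 7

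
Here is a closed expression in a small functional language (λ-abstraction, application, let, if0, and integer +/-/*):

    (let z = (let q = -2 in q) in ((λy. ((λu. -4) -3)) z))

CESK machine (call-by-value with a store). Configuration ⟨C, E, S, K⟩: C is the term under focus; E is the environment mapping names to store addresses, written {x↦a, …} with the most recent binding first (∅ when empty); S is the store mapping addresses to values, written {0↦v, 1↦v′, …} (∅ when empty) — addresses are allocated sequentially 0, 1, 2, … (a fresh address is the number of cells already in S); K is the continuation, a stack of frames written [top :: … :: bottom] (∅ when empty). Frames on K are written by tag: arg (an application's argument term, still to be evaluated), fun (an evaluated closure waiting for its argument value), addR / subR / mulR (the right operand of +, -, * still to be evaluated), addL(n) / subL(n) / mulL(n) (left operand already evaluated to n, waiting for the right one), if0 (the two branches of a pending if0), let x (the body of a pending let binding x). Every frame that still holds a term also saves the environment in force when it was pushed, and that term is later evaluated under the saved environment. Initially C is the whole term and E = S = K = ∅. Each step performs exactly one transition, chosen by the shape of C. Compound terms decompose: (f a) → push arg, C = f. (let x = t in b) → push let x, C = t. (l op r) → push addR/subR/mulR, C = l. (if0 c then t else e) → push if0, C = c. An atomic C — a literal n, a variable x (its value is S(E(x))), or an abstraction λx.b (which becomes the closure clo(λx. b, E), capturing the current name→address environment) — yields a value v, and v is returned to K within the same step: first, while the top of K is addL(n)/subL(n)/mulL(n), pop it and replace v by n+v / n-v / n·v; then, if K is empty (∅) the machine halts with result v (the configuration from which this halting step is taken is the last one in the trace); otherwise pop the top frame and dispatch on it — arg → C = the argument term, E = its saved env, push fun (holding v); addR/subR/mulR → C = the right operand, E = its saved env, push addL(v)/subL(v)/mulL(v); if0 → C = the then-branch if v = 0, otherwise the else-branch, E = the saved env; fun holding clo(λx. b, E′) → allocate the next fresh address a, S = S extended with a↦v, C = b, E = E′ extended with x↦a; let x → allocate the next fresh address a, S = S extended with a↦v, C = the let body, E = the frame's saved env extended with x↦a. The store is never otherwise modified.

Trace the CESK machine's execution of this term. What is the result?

t=0: ⟨C=(let z = (let q = -2 in q) in ((λy. ((λu. -4) -3)) z)); E=∅; S=∅; K=∅⟩
t=1: ⟨C=(let q = -2 in q); E=∅; S=∅; K=[let z]⟩
t=2: ⟨C=-2; E=∅; S=∅; K=[let q :: let z]⟩
t=3: ⟨C=q; E={q↦0}; S={0↦-2}; K=[let z]⟩
t=4: ⟨C=((λy. ((λu. -4) -3)) z); E={z↦1}; S={0↦-2, 1↦-2}; K=∅⟩
t=5: ⟨C=(λy. ((λu. -4) -3)); E={z↦1}; S={0↦-2, 1↦-2}; K=[arg]⟩
t=6: ⟨C=z; E={z↦1}; S={0↦-2, 1↦-2}; K=[fun]⟩
t=7: ⟨C=((λu. -4) -3); E={y↦2, z↦1}; S={0↦-2, 1↦-2, 2↦-2}; K=∅⟩
t=8: ⟨C=(λu. -4); E={y↦2, z↦1}; S={0↦-2, 1↦-2, 2↦-2}; K=[arg]⟩
t=9: ⟨C=-3; E={y↦2, z↦1}; S={0↦-2, 1↦-2, 2↦-2}; K=[fun]⟩
t=10: ⟨C=-4; E={u↦3, y↦2, z↦1}; S={0↦-2, 1↦-2, 2↦-2, 3↦-3}; K=∅⟩
→ final value -4

Answer: -4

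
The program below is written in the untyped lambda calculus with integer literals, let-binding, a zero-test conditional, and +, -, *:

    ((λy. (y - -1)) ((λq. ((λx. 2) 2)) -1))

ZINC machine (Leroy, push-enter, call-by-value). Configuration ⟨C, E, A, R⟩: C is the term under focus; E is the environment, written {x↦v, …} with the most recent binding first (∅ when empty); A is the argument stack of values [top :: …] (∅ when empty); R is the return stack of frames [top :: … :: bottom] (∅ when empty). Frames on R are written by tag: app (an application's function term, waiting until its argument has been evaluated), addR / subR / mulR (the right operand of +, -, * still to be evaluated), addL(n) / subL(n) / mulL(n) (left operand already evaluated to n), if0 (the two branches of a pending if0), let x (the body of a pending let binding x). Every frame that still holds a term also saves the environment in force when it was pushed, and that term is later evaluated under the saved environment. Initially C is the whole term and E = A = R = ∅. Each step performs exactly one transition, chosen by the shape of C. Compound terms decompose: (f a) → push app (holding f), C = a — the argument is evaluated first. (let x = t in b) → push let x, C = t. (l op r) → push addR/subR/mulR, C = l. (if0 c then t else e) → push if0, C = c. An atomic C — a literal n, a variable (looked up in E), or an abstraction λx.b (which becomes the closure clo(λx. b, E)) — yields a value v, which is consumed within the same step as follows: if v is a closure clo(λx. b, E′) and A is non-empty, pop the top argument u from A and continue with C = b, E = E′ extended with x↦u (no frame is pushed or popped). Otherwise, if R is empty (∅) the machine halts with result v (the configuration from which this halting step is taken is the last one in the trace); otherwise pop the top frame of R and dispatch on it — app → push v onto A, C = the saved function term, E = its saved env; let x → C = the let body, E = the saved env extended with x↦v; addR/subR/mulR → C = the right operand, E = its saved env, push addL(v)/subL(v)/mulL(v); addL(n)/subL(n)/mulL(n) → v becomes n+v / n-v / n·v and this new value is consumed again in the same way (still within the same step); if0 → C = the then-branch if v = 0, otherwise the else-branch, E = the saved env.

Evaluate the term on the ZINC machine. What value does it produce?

Answer: 3

Derivation:
t=0: ⟨C=((λy. (y - -1)) ((λq. ((λx. 2) 2)) -1)); E=∅; A=∅; R=∅⟩
t=1: ⟨C=((λq. ((λx. 2) 2)) -1); E=∅; A=∅; R=[app]⟩
t=2: ⟨C=-1; E=∅; A=∅; R=[app :: app]⟩
t=3: ⟨C=(λq. ((λx. 2) 2)); E=∅; A=[-1]; R=[app]⟩
t=4: ⟨C=((λx. 2) 2); E={q↦-1}; A=∅; R=[app]⟩
t=5: ⟨C=2; E={q↦-1}; A=∅; R=[app :: app]⟩
t=6: ⟨C=(λx. 2); E={q↦-1}; A=[2]; R=[app]⟩
t=7: ⟨C=2; E={x↦2, q↦-1}; A=∅; R=[app]⟩
t=8: ⟨C=(λy. (y - -1)); E=∅; A=[2]; R=∅⟩
t=9: ⟨C=(y - -1); E={y↦2}; A=∅; R=∅⟩
t=10: ⟨C=y; E={y↦2}; A=∅; R=[subR]⟩
t=11: ⟨C=-1; E={y↦2}; A=∅; R=[subL(2)]⟩
→ final value 3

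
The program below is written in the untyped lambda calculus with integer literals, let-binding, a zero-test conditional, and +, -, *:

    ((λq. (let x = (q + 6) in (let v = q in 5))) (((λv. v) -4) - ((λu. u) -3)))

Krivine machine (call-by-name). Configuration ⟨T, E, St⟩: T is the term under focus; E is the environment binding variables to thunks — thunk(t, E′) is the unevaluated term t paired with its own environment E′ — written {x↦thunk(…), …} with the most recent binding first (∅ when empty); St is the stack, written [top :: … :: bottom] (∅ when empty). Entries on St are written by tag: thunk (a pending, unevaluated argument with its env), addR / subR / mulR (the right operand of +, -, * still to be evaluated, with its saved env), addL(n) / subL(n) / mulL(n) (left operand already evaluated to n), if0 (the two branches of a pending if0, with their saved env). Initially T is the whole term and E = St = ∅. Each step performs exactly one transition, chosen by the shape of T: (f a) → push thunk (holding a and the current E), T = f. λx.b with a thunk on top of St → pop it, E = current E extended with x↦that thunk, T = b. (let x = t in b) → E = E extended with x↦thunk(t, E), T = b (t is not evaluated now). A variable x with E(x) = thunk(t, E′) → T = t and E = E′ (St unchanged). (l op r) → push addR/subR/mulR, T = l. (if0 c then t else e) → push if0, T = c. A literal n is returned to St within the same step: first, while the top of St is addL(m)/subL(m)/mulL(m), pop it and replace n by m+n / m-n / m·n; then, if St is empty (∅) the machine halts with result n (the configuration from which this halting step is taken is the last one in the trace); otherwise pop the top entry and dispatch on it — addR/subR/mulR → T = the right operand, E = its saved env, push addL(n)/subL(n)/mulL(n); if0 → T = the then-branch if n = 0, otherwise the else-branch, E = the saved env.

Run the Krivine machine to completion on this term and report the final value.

t=0: ⟨T=((λq. (let x = (q + 6) in (let v = q in 5))) (((λv. v) -4) - ((λu. u) -3))); E=∅; St=∅⟩
t=1: ⟨T=(λq. (let x = (q + 6) in (let v = q in 5))); E=∅; St=[thunk]⟩
t=2: ⟨T=(let x = (q + 6) in (let v = q in 5)); E={q↦thunk((((λv. v) -4) - ((λu. u) -3)), ∅)}; St=∅⟩
t=3: ⟨T=(let v = q in 5); E={x↦thunk((q + 6), {q↦thunk((((λv. v) -4) - ((λu. u) -3)), ∅)}), q↦thunk((((λv. v) -4) - ((λu. u) -3)), ∅)}; St=∅⟩
t=4: ⟨T=5; E={v↦thunk(q, {x↦thunk((q + 6), {q↦thunk((((λv. v) -4) - ((λu. u) -3)), ∅)}), q↦thunk((((λv. v) -4) - ((λu. u) -3)), ∅)}), x↦thunk((q + 6), {q↦thunk((((λv. v) -4) - ((λu. u) -3)), ∅)}), q↦thunk((((λv. v) -4) - ((λu. u) -3)), ∅)}; St=∅⟩
→ final value 5

Answer: 5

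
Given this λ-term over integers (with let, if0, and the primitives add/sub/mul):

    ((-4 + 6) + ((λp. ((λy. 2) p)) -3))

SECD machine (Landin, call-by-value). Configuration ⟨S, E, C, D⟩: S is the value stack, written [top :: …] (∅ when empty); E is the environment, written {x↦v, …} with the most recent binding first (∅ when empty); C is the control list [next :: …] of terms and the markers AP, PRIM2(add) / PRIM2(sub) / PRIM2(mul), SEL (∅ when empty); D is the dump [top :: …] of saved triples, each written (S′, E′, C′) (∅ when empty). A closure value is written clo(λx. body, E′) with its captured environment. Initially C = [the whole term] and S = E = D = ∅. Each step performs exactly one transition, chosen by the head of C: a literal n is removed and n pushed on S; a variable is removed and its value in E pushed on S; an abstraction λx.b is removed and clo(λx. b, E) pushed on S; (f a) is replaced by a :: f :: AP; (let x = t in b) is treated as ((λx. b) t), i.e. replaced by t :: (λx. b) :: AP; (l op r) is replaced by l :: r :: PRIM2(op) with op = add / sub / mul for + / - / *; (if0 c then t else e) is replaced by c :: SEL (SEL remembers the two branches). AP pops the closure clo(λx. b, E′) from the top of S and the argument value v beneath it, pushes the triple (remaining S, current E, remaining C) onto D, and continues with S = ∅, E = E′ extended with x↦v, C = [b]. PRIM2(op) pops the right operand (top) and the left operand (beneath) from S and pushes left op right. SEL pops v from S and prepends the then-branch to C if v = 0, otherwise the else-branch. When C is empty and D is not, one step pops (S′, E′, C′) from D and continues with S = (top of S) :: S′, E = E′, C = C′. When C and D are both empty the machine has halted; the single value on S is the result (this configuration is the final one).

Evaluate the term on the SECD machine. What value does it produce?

t=0: [S=∅ | E=∅ | C=[((-4 + 6) + ((λp. ((λy. 2) p)) -3))] | D=∅]
t=1: [S=∅ | E=∅ | C=[(-4 + 6) :: ((λp. ((λy. 2) p)) -3) :: PRIM2(add)] | D=∅]
t=2: [S=∅ | E=∅ | C=[-4 :: 6 :: PRIM2(add) :: ((λp. ((λy. 2) p)) -3) :: PRIM2(add)] | D=∅]
t=3: [S=[-4] | E=∅ | C=[6 :: PRIM2(add) :: ((λp. ((λy. 2) p)) -3) :: PRIM2(add)] | D=∅]
t=4: [S=[6 :: -4] | E=∅ | C=[PRIM2(add) :: ((λp. ((λy. 2) p)) -3) :: PRIM2(add)] | D=∅]
t=5: [S=[2] | E=∅ | C=[((λp. ((λy. 2) p)) -3) :: PRIM2(add)] | D=∅]
t=6: [S=[2] | E=∅ | C=[-3 :: (λp. ((λy. 2) p)) :: AP :: PRIM2(add)] | D=∅]
t=7: [S=[-3 :: 2] | E=∅ | C=[(λp. ((λy. 2) p)) :: AP :: PRIM2(add)] | D=∅]
t=8: [S=[clo(λp. ((λy. 2) p), ∅) :: -3 :: 2] | E=∅ | C=[AP :: PRIM2(add)] | D=∅]
t=9: [S=∅ | E={p↦-3} | C=[((λy. 2) p)] | D=[([2], ∅, [PRIM2(add)])]]
t=10: [S=∅ | E={p↦-3} | C=[p :: (λy. 2) :: AP] | D=[([2], ∅, [PRIM2(add)])]]
t=11: [S=[-3] | E={p↦-3} | C=[(λy. 2) :: AP] | D=[([2], ∅, [PRIM2(add)])]]
t=12: [S=[clo(λy. 2, {p↦-3}) :: -3] | E={p↦-3} | C=[AP] | D=[([2], ∅, [PRIM2(add)])]]
t=13: [S=∅ | E={y↦-3, p↦-3} | C=[2] | D=[(∅, {p↦-3}, ∅) :: ([2], ∅, [PRIM2(add)])]]
t=14: [S=[2] | E={y↦-3, p↦-3} | C=∅ | D=[(∅, {p↦-3}, ∅) :: ([2], ∅, [PRIM2(add)])]]
t=15: [S=[2] | E={p↦-3} | C=∅ | D=[([2], ∅, [PRIM2(add)])]]
t=16: [S=[2 :: 2] | E=∅ | C=[PRIM2(add)] | D=∅]
t=17: [S=[4] | E=∅ | C=∅ | D=∅]
→ final value 4

Answer: 4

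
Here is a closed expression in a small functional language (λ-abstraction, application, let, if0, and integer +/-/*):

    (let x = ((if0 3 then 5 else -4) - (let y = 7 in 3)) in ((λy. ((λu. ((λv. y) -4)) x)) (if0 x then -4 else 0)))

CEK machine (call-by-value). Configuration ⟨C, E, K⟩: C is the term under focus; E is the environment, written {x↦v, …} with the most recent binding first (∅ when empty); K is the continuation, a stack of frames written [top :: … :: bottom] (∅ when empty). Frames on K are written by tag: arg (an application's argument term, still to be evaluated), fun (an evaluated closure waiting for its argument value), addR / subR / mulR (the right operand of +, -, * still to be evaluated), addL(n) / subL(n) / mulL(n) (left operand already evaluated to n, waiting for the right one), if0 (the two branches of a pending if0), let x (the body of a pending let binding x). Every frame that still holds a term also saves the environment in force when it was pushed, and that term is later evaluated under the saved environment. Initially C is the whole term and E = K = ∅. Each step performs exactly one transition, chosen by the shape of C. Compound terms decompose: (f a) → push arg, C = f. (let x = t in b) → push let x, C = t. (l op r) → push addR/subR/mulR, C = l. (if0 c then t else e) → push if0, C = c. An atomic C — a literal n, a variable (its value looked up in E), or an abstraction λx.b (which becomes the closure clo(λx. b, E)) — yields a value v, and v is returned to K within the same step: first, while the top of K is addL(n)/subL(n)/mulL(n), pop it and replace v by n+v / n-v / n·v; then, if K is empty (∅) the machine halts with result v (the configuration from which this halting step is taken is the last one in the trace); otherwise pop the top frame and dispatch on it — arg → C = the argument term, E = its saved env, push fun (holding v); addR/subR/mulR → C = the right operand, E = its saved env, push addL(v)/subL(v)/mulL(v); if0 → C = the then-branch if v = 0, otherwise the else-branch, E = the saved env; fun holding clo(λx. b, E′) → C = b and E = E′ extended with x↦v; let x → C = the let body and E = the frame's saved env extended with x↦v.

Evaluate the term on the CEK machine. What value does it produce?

[0] [C=(let x = ((if0 3 then 5 else -4) - (let y = 7 in 3)) in ((λy. ((λu. ((λv. y) -4)) x)) (if0 x then -4 else 0))) | E=∅ | K=∅]
[1] [C=((if0 3 then 5 else -4) - (let y = 7 in 3)) | E=∅ | K=[let x]]
[2] [C=(if0 3 then 5 else -4) | E=∅ | K=[subR :: let x]]
[3] [C=3 | E=∅ | K=[if0 :: subR :: let x]]
[4] [C=-4 | E=∅ | K=[subR :: let x]]
[5] [C=(let y = 7 in 3) | E=∅ | K=[subL(-4) :: let x]]
[6] [C=7 | E=∅ | K=[let y :: subL(-4) :: let x]]
[7] [C=3 | E={y↦7} | K=[subL(-4) :: let x]]
[8] [C=((λy. ((λu. ((λv. y) -4)) x)) (if0 x then -4 else 0)) | E={x↦-7} | K=∅]
[9] [C=(λy. ((λu. ((λv. y) -4)) x)) | E={x↦-7} | K=[arg]]
[10] [C=(if0 x then -4 else 0) | E={x↦-7} | K=[fun]]
[11] [C=x | E={x↦-7} | K=[if0 :: fun]]
[12] [C=0 | E={x↦-7} | K=[fun]]
[13] [C=((λu. ((λv. y) -4)) x) | E={y↦0, x↦-7} | K=∅]
[14] [C=(λu. ((λv. y) -4)) | E={y↦0, x↦-7} | K=[arg]]
[15] [C=x | E={y↦0, x↦-7} | K=[fun]]
[16] [C=((λv. y) -4) | E={u↦-7, y↦0, x↦-7} | K=∅]
[17] [C=(λv. y) | E={u↦-7, y↦0, x↦-7} | K=[arg]]
[18] [C=-4 | E={u↦-7, y↦0, x↦-7} | K=[fun]]
[19] [C=y | E={v↦-4, u↦-7, y↦0, x↦-7} | K=∅]
→ final value 0

Answer: 0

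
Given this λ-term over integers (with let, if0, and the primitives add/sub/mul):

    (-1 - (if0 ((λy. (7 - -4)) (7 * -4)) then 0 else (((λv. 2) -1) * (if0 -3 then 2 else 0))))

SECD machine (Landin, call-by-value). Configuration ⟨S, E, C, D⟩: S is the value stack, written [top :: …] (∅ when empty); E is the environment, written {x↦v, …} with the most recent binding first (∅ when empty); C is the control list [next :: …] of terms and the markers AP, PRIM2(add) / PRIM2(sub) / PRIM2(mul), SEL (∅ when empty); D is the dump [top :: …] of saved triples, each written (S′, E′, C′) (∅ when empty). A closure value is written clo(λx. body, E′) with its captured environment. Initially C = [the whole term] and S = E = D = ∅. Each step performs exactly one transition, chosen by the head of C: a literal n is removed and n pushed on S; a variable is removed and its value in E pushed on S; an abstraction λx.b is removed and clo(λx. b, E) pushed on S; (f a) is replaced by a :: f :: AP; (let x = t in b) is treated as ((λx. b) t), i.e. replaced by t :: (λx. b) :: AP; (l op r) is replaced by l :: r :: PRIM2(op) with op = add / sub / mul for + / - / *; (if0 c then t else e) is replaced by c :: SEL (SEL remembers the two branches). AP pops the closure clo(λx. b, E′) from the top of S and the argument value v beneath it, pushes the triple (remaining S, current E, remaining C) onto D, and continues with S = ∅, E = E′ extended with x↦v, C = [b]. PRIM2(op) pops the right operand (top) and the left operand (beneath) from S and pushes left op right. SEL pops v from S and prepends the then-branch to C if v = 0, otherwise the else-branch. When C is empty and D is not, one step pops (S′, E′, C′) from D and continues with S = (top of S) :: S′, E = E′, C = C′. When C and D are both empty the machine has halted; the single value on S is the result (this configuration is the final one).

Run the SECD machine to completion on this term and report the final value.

0. [S=∅ | E=∅ | C=[(-1 - (if0 ((λy. (7 - -4)) (7 * -4)) then 0 else (((λv. 2) -1) * (if0 -3 then 2 else 0))))] | D=∅]
1. [S=∅ | E=∅ | C=[-1 :: (if0 ((λy. (7 - -4)) (7 * -4)) then 0 else (((λv. 2) -1) * (if0 -3 then 2 else 0))) :: PRIM2(sub)] | D=∅]
2. [S=[-1] | E=∅ | C=[(if0 ((λy. (7 - -4)) (7 * -4)) then 0 else (((λv. 2) -1) * (if0 -3 then 2 else 0))) :: PRIM2(sub)] | D=∅]
3. [S=[-1] | E=∅ | C=[((λy. (7 - -4)) (7 * -4)) :: SEL :: PRIM2(sub)] | D=∅]
4. [S=[-1] | E=∅ | C=[(7 * -4) :: (λy. (7 - -4)) :: AP :: SEL :: PRIM2(sub)] | D=∅]
5. [S=[-1] | E=∅ | C=[7 :: -4 :: PRIM2(mul) :: (λy. (7 - -4)) :: AP :: SEL :: PRIM2(sub)] | D=∅]
6. [S=[7 :: -1] | E=∅ | C=[-4 :: PRIM2(mul) :: (λy. (7 - -4)) :: AP :: SEL :: PRIM2(sub)] | D=∅]
7. [S=[-4 :: 7 :: -1] | E=∅ | C=[PRIM2(mul) :: (λy. (7 - -4)) :: AP :: SEL :: PRIM2(sub)] | D=∅]
8. [S=[-28 :: -1] | E=∅ | C=[(λy. (7 - -4)) :: AP :: SEL :: PRIM2(sub)] | D=∅]
9. [S=[clo(λy. (7 - -4), ∅) :: -28 :: -1] | E=∅ | C=[AP :: SEL :: PRIM2(sub)] | D=∅]
10. [S=∅ | E={y↦-28} | C=[(7 - -4)] | D=[([-1], ∅, [SEL :: PRIM2(sub)])]]
11. [S=∅ | E={y↦-28} | C=[7 :: -4 :: PRIM2(sub)] | D=[([-1], ∅, [SEL :: PRIM2(sub)])]]
12. [S=[7] | E={y↦-28} | C=[-4 :: PRIM2(sub)] | D=[([-1], ∅, [SEL :: PRIM2(sub)])]]
13. [S=[-4 :: 7] | E={y↦-28} | C=[PRIM2(sub)] | D=[([-1], ∅, [SEL :: PRIM2(sub)])]]
14. [S=[11] | E={y↦-28} | C=∅ | D=[([-1], ∅, [SEL :: PRIM2(sub)])]]
15. [S=[11 :: -1] | E=∅ | C=[SEL :: PRIM2(sub)] | D=∅]
16. [S=[-1] | E=∅ | C=[(((λv. 2) -1) * (if0 -3 then 2 else 0)) :: PRIM2(sub)] | D=∅]
17. [S=[-1] | E=∅ | C=[((λv. 2) -1) :: (if0 -3 then 2 else 0) :: PRIM2(mul) :: PRIM2(sub)] | D=∅]
18. [S=[-1] | E=∅ | C=[-1 :: (λv. 2) :: AP :: (if0 -3 then 2 else 0) :: PRIM2(mul) :: PRIM2(sub)] | D=∅]
19. [S=[-1 :: -1] | E=∅ | C=[(λv. 2) :: AP :: (if0 -3 then 2 else 0) :: PRIM2(mul) :: PRIM2(sub)] | D=∅]
20. [S=[clo(λv. 2, ∅) :: -1 :: -1] | E=∅ | C=[AP :: (if0 -3 then 2 else 0) :: PRIM2(mul) :: PRIM2(sub)] | D=∅]
21. [S=∅ | E={v↦-1} | C=[2] | D=[([-1], ∅, [(if0 -3 then 2 else 0) :: PRIM2(mul) :: PRIM2(sub)])]]
22. [S=[2] | E={v↦-1} | C=∅ | D=[([-1], ∅, [(if0 -3 then 2 else 0) :: PRIM2(mul) :: PRIM2(sub)])]]
23. [S=[2 :: -1] | E=∅ | C=[(if0 -3 then 2 else 0) :: PRIM2(mul) :: PRIM2(sub)] | D=∅]
24. [S=[2 :: -1] | E=∅ | C=[-3 :: SEL :: PRIM2(mul) :: PRIM2(sub)] | D=∅]
25. [S=[-3 :: 2 :: -1] | E=∅ | C=[SEL :: PRIM2(mul) :: PRIM2(sub)] | D=∅]
26. [S=[2 :: -1] | E=∅ | C=[0 :: PRIM2(mul) :: PRIM2(sub)] | D=∅]
27. [S=[0 :: 2 :: -1] | E=∅ | C=[PRIM2(mul) :: PRIM2(sub)] | D=∅]
28. [S=[0 :: -1] | E=∅ | C=[PRIM2(sub)] | D=∅]
29. [S=[-1] | E=∅ | C=∅ | D=∅]
→ final value -1

Answer: -1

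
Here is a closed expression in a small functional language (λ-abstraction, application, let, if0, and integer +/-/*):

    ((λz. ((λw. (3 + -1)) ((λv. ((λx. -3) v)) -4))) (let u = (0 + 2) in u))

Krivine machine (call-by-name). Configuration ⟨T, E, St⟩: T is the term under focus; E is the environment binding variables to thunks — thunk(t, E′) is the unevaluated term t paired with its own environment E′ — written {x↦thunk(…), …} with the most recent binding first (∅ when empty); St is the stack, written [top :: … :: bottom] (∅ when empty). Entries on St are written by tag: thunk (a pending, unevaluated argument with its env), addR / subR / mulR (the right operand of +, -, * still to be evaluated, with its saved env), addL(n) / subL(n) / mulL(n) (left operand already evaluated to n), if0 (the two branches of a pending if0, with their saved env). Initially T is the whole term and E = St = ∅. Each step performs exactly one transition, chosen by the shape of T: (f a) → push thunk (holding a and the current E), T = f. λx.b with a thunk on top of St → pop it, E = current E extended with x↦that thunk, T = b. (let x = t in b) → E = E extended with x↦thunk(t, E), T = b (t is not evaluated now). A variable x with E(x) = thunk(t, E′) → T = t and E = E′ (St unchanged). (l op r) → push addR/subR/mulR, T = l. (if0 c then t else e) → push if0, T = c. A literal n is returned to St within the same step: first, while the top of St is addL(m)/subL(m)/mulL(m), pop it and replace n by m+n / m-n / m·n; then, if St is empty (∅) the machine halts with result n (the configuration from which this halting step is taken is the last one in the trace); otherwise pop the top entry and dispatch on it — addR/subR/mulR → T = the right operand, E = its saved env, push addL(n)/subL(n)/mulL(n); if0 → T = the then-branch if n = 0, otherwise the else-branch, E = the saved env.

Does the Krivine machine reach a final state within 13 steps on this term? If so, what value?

step 0: <T=((λz. ((λw. (3 + -1)) ((λv. ((λx. -3) v)) -4))) (let u = (0 + 2) in u)), E=∅, St=∅>
step 1: <T=(λz. ((λw. (3 + -1)) ((λv. ((λx. -3) v)) -4))), E=∅, St=[thunk]>
step 2: <T=((λw. (3 + -1)) ((λv. ((λx. -3) v)) -4)), E={z↦thunk((let u = (0 + 2) in u), ∅)}, St=∅>
step 3: <T=(λw. (3 + -1)), E={z↦thunk((let u = (0 + 2) in u), ∅)}, St=[thunk]>
step 4: <T=(3 + -1), E={w↦thunk(((λv. ((λx. -3) v)) -4), {z↦thunk((let u = (0 + 2) in u), ∅)}), z↦thunk((let u = (0 + 2) in u), ∅)}, St=∅>
step 5: <T=3, E={w↦thunk(((λv. ((λx. -3) v)) -4), {z↦thunk((let u = (0 + 2) in u), ∅)}), z↦thunk((let u = (0 + 2) in u), ∅)}, St=[addR]>
step 6: <T=-1, E={w↦thunk(((λv. ((λx. -3) v)) -4), {z↦thunk((let u = (0 + 2) in u), ∅)}), z↦thunk((let u = (0 + 2) in u), ∅)}, St=[addL(3)]>
→ final value 2

Answer: 2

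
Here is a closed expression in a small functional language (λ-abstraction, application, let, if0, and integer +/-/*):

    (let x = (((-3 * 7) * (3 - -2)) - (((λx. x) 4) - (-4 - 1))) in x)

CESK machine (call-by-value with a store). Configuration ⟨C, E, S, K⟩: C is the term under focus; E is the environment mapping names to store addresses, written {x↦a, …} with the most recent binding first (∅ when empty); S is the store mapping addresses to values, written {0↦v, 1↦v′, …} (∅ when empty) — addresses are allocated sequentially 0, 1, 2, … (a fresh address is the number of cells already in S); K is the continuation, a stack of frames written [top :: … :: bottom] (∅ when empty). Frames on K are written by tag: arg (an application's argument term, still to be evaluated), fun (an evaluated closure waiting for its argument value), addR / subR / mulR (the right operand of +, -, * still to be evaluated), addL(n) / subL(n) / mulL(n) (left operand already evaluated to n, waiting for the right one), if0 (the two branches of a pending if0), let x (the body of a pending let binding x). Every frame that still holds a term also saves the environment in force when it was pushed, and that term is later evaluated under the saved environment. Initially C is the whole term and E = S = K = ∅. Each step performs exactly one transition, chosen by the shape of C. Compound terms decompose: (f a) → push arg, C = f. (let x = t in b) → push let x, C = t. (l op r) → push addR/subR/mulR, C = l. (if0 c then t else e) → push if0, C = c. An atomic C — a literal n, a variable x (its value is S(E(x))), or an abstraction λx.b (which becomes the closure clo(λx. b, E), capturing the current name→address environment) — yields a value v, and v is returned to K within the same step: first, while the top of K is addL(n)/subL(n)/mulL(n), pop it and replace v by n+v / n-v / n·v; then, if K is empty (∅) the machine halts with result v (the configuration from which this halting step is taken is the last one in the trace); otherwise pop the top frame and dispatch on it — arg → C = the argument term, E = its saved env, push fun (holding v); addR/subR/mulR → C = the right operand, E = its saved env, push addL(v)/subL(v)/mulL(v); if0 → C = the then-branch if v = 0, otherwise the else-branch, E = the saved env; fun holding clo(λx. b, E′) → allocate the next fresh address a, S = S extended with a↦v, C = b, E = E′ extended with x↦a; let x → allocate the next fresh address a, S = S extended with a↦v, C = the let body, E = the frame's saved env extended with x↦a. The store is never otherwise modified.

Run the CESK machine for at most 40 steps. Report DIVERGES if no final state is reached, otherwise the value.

Answer: -114

Machine steps:
0. [C=(let x = (((-3 * 7) * (3 - -2)) - (((λx. x) 4) - (-4 - 1))) in x) | E=∅ | S=∅ | K=∅]
1. [C=(((-3 * 7) * (3 - -2)) - (((λx. x) 4) - (-4 - 1))) | E=∅ | S=∅ | K=[let x]]
2. [C=((-3 * 7) * (3 - -2)) | E=∅ | S=∅ | K=[subR :: let x]]
3. [C=(-3 * 7) | E=∅ | S=∅ | K=[mulR :: subR :: let x]]
4. [C=-3 | E=∅ | S=∅ | K=[mulR :: mulR :: subR :: let x]]
5. [C=7 | E=∅ | S=∅ | K=[mulL(-3) :: mulR :: subR :: let x]]
6. [C=(3 - -2) | E=∅ | S=∅ | K=[mulL(-21) :: subR :: let x]]
7. [C=3 | E=∅ | S=∅ | K=[subR :: mulL(-21) :: subR :: let x]]
8. [C=-2 | E=∅ | S=∅ | K=[subL(3) :: mulL(-21) :: subR :: let x]]
9. [C=(((λx. x) 4) - (-4 - 1)) | E=∅ | S=∅ | K=[subL(-105) :: let x]]
10. [C=((λx. x) 4) | E=∅ | S=∅ | K=[subR :: subL(-105) :: let x]]
11. [C=(λx. x) | E=∅ | S=∅ | K=[arg :: subR :: subL(-105) :: let x]]
12. [C=4 | E=∅ | S=∅ | K=[fun :: subR :: subL(-105) :: let x]]
13. [C=x | E={x↦0} | S={0↦4} | K=[subR :: subL(-105) :: let x]]
14. [C=(-4 - 1) | E=∅ | S={0↦4} | K=[subL(4) :: subL(-105) :: let x]]
15. [C=-4 | E=∅ | S={0↦4} | K=[subR :: subL(4) :: subL(-105) :: let x]]
16. [C=1 | E=∅ | S={0↦4} | K=[subL(-4) :: subL(4) :: subL(-105) :: let x]]
17. [C=x | E={x↦1} | S={0↦4, 1↦-114} | K=∅]
→ final value -114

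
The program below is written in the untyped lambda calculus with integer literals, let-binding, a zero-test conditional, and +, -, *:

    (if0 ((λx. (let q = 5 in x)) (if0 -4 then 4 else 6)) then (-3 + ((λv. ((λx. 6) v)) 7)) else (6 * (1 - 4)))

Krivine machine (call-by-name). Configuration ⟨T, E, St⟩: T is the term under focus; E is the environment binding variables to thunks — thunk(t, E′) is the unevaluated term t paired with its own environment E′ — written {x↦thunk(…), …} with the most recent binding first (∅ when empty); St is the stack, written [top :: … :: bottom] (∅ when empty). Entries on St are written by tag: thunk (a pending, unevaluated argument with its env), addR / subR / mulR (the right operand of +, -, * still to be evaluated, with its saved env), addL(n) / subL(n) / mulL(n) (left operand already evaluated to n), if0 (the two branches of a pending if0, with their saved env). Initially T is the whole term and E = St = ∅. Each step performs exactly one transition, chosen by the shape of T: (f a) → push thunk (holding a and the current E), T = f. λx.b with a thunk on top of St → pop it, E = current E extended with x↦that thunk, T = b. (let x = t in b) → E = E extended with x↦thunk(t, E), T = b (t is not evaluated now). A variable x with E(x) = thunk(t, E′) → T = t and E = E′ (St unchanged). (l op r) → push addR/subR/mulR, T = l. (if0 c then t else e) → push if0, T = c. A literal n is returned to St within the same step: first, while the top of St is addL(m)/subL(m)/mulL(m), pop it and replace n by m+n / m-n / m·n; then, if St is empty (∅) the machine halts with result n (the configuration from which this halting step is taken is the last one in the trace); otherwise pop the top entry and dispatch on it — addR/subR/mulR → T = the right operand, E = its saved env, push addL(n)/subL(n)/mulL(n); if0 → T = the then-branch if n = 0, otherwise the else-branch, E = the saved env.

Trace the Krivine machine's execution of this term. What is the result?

Answer: -18

Derivation:
step 0: [T=(if0 ((λx. (let q = 5 in x)) (if0 -4 then 4 else 6)) then (-3 + ((λv. ((λx. 6) v)) 7)) else (6 * (1 - 4))) | E=∅ | St=∅]
step 1: [T=((λx. (let q = 5 in x)) (if0 -4 then 4 else 6)) | E=∅ | St=[if0]]
step 2: [T=(λx. (let q = 5 in x)) | E=∅ | St=[thunk :: if0]]
step 3: [T=(let q = 5 in x) | E={x↦thunk((if0 -4 then 4 else 6), ∅)} | St=[if0]]
step 4: [T=x | E={q↦thunk(5, {x↦thunk((if0 -4 then 4 else 6), ∅)}), x↦thunk((if0 -4 then 4 else 6), ∅)} | St=[if0]]
step 5: [T=(if0 -4 then 4 else 6) | E=∅ | St=[if0]]
step 6: [T=-4 | E=∅ | St=[if0 :: if0]]
step 7: [T=6 | E=∅ | St=[if0]]
step 8: [T=(6 * (1 - 4)) | E=∅ | St=∅]
step 9: [T=6 | E=∅ | St=[mulR]]
step 10: [T=(1 - 4) | E=∅ | St=[mulL(6)]]
step 11: [T=1 | E=∅ | St=[subR :: mulL(6)]]
step 12: [T=4 | E=∅ | St=[subL(1) :: mulL(6)]]
→ final value -18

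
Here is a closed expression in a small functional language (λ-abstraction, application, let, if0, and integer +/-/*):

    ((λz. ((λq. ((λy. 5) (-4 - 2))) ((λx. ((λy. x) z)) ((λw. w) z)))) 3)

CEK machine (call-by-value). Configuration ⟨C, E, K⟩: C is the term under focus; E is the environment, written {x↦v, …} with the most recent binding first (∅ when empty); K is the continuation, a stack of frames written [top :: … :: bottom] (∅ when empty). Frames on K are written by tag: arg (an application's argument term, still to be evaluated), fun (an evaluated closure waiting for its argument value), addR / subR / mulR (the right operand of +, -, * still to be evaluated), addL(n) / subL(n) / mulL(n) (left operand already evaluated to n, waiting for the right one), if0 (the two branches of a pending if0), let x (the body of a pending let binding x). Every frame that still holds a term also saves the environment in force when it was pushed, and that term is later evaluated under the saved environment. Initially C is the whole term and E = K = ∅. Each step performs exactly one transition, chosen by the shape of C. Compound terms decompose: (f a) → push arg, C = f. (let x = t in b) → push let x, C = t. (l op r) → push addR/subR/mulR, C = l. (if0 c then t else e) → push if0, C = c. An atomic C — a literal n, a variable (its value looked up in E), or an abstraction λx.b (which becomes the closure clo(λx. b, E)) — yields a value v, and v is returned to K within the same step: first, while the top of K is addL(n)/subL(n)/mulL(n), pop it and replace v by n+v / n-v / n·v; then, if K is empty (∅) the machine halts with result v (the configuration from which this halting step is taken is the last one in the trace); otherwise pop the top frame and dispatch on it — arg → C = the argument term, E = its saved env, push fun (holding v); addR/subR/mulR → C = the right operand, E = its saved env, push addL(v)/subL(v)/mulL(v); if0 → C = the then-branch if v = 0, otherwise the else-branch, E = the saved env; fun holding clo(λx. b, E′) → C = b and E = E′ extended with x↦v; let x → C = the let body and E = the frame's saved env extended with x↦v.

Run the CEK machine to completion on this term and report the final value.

t=0: <C=((λz. ((λq. ((λy. 5) (-4 - 2))) ((λx. ((λy. x) z)) ((λw. w) z)))) 3), E=∅, K=∅>
t=1: <C=(λz. ((λq. ((λy. 5) (-4 - 2))) ((λx. ((λy. x) z)) ((λw. w) z)))), E=∅, K=[arg]>
t=2: <C=3, E=∅, K=[fun]>
t=3: <C=((λq. ((λy. 5) (-4 - 2))) ((λx. ((λy. x) z)) ((λw. w) z))), E={z↦3}, K=∅>
t=4: <C=(λq. ((λy. 5) (-4 - 2))), E={z↦3}, K=[arg]>
t=5: <C=((λx. ((λy. x) z)) ((λw. w) z)), E={z↦3}, K=[fun]>
t=6: <C=(λx. ((λy. x) z)), E={z↦3}, K=[arg :: fun]>
t=7: <C=((λw. w) z), E={z↦3}, K=[fun :: fun]>
t=8: <C=(λw. w), E={z↦3}, K=[arg :: fun :: fun]>
t=9: <C=z, E={z↦3}, K=[fun :: fun :: fun]>
t=10: <C=w, E={w↦3, z↦3}, K=[fun :: fun]>
t=11: <C=((λy. x) z), E={x↦3, z↦3}, K=[fun]>
t=12: <C=(λy. x), E={x↦3, z↦3}, K=[arg :: fun]>
t=13: <C=z, E={x↦3, z↦3}, K=[fun :: fun]>
t=14: <C=x, E={y↦3, x↦3, z↦3}, K=[fun]>
t=15: <C=((λy. 5) (-4 - 2)), E={q↦3, z↦3}, K=∅>
t=16: <C=(λy. 5), E={q↦3, z↦3}, K=[arg]>
t=17: <C=(-4 - 2), E={q↦3, z↦3}, K=[fun]>
t=18: <C=-4, E={q↦3, z↦3}, K=[subR :: fun]>
t=19: <C=2, E={q↦3, z↦3}, K=[subL(-4) :: fun]>
t=20: <C=5, E={y↦-6, q↦3, z↦3}, K=∅>
→ final value 5

Answer: 5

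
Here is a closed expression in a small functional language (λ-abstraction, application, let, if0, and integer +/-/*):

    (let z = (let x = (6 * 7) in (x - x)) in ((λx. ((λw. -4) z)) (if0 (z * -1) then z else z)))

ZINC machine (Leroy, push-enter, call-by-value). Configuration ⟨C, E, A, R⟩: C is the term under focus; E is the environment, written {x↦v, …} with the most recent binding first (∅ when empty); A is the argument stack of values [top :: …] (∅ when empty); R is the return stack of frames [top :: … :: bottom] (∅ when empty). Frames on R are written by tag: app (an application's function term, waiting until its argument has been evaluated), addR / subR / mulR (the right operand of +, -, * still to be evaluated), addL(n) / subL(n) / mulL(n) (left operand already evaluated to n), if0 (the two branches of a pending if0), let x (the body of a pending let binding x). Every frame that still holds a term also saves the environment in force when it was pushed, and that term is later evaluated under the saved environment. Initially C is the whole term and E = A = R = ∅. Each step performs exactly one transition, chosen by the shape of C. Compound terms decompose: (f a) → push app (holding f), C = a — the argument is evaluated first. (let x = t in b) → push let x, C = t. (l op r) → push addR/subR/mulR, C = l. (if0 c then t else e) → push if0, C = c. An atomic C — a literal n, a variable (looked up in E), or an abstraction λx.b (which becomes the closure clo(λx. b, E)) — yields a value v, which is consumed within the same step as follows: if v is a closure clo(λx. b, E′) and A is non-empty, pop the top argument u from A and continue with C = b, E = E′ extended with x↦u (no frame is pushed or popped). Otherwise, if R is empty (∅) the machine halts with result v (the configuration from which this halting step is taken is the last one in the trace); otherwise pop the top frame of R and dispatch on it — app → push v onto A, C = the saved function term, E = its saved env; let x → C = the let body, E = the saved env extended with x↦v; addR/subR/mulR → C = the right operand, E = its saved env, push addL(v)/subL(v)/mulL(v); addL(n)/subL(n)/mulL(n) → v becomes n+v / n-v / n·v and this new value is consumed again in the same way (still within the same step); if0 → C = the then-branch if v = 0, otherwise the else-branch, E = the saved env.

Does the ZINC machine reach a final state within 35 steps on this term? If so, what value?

Answer: -4

Execution trace:
t=0: ⟨C=(let z = (let x = (6 * 7) in (x - x)) in ((λx. ((λw. -4) z)) (if0 (z * -1) then z else z))); E=∅; A=∅; R=∅⟩
t=1: ⟨C=(let x = (6 * 7) in (x - x)); E=∅; A=∅; R=[let z]⟩
t=2: ⟨C=(6 * 7); E=∅; A=∅; R=[let x :: let z]⟩
t=3: ⟨C=6; E=∅; A=∅; R=[mulR :: let x :: let z]⟩
t=4: ⟨C=7; E=∅; A=∅; R=[mulL(6) :: let x :: let z]⟩
t=5: ⟨C=(x - x); E={x↦42}; A=∅; R=[let z]⟩
t=6: ⟨C=x; E={x↦42}; A=∅; R=[subR :: let z]⟩
t=7: ⟨C=x; E={x↦42}; A=∅; R=[subL(42) :: let z]⟩
t=8: ⟨C=((λx. ((λw. -4) z)) (if0 (z * -1) then z else z)); E={z↦0}; A=∅; R=∅⟩
t=9: ⟨C=(if0 (z * -1) then z else z); E={z↦0}; A=∅; R=[app]⟩
t=10: ⟨C=(z * -1); E={z↦0}; A=∅; R=[if0 :: app]⟩
t=11: ⟨C=z; E={z↦0}; A=∅; R=[mulR :: if0 :: app]⟩
t=12: ⟨C=-1; E={z↦0}; A=∅; R=[mulL(0) :: if0 :: app]⟩
t=13: ⟨C=z; E={z↦0}; A=∅; R=[app]⟩
t=14: ⟨C=(λx. ((λw. -4) z)); E={z↦0}; A=[0]; R=∅⟩
t=15: ⟨C=((λw. -4) z); E={x↦0, z↦0}; A=∅; R=∅⟩
t=16: ⟨C=z; E={x↦0, z↦0}; A=∅; R=[app]⟩
t=17: ⟨C=(λw. -4); E={x↦0, z↦0}; A=[0]; R=∅⟩
t=18: ⟨C=-4; E={w↦0, x↦0, z↦0}; A=∅; R=∅⟩
→ final value -4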